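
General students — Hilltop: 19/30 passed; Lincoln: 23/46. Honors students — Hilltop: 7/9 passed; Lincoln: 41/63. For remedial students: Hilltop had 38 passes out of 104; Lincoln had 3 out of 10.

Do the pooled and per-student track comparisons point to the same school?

General: Hilltop 19/30 = 63.3%, Lincoln 23/46 = 50.0% → Hilltop
Honors: Hilltop 7/9 = 77.8%, Lincoln 41/63 = 65.1% → Hilltop
Remedial: Hilltop 38/104 = 36.5%, Lincoln 3/10 = 30.0% → Hilltop
Overall: Hilltop 64/143 = 44.8%, Lincoln 67/119 = 56.3% → Lincoln
Hilltop wins each student group but Lincoln wins overall — the comparison reverses. Hilltop's students skew toward remedial, which has a lower base rate.

No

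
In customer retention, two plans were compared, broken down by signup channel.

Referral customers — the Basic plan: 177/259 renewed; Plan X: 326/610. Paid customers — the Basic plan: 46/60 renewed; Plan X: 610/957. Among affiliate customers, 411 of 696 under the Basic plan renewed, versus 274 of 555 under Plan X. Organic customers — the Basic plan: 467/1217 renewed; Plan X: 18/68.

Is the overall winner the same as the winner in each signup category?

No

Referral: the Basic plan 177/259 = 68.3%, Plan X 326/610 = 53.4% → the Basic plan
Paid: the Basic plan 46/60 = 76.7%, Plan X 610/957 = 63.7% → the Basic plan
Affiliate: the Basic plan 411/696 = 59.1%, Plan X 274/555 = 49.4% → the Basic plan
Organic: the Basic plan 467/1217 = 38.4%, Plan X 18/68 = 26.5% → the Basic plan
Overall: the Basic plan 1101/2232 = 49.3%, Plan X 1228/2190 = 56.1% → Plan X
The Basic plan wins each signup group but Plan X wins overall — the comparison reverses. The Basic plan's customers skew toward organic, which has a lower base rate.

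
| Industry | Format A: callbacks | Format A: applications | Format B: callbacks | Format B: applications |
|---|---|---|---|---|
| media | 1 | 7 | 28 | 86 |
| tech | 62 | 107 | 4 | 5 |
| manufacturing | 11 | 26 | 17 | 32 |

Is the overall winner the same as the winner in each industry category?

No

Media: Format A 1/7 = 14.3%, Format B 28/86 = 32.6% → Format B
Tech: Format A 62/107 = 57.9%, Format B 4/5 = 80.0% → Format B
Manufacturing: Format A 11/26 = 42.3%, Format B 17/32 = 53.1% → Format B
Overall: Format A 74/140 = 52.9%, Format B 49/123 = 39.8% → Format A
Format B wins each industry group but Format A wins overall — the comparison reverses. Format B's applications skew toward media, which has a lower base rate.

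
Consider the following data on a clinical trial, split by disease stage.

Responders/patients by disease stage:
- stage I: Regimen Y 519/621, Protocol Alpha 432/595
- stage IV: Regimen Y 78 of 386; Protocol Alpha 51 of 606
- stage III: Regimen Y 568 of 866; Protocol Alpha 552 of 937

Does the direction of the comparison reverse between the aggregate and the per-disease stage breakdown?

Stage I: Regimen Y 519/621 = 83.6%, Protocol Alpha 432/595 = 72.6% → Regimen Y
Stage IV: Regimen Y 78/386 = 20.2%, Protocol Alpha 51/606 = 8.4% → Regimen Y
Stage III: Regimen Y 568/866 = 65.6%, Protocol Alpha 552/937 = 58.9% → Regimen Y
Overall: Regimen Y 1165/1873 = 62.2%, Protocol Alpha 1035/2138 = 48.4% → Regimen Y
Regimen Y wins overall and in every disease group — no reversal.

No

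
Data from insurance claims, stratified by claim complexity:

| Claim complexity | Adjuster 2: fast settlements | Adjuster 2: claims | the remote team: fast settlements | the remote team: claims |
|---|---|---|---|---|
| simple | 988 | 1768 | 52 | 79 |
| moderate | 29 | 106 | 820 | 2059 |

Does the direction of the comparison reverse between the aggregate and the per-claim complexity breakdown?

Simple: Adjuster 2 988/1768 = 55.9%, the remote team 52/79 = 65.8% → the remote team
Moderate: Adjuster 2 29/106 = 27.4%, the remote team 820/2059 = 39.8% → the remote team
Overall: Adjuster 2 1017/1874 = 54.3%, the remote team 872/2138 = 40.8% → Adjuster 2
The remote team wins each claim group but Adjuster 2 wins overall — the comparison reverses. The remote team's claims skew toward moderate, which has a lower base rate.

Yes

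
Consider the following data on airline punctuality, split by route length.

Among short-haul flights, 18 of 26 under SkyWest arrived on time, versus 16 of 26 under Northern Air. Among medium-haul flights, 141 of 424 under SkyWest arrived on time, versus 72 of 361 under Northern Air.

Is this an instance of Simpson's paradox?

Short-haul: SkyWest 18/26 = 69.2%, Northern Air 16/26 = 61.5% → SkyWest
Medium-haul: SkyWest 141/424 = 33.3%, Northern Air 72/361 = 19.9% → SkyWest
Overall: SkyWest 159/450 = 35.3%, Northern Air 88/387 = 22.7% → SkyWest
SkyWest wins overall and in every route group — no reversal.

No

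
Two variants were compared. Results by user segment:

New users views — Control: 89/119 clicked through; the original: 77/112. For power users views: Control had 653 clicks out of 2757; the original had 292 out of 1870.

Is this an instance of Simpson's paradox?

No

New users: Control 89/119 = 74.8%, the original 77/112 = 68.8% → Control
Power users: Control 653/2757 = 23.7%, the original 292/1870 = 15.6% → Control
Overall: Control 742/2876 = 25.8%, the original 369/1982 = 18.6% → Control
Control wins overall and in every user group — no reversal.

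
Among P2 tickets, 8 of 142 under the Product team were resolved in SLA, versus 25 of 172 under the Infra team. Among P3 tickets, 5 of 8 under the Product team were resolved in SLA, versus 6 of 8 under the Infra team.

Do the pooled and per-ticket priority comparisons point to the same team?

Yes

P2: the Product team 8/142 = 5.6%, the Infra team 25/172 = 14.5% → the Infra team
P3: the Product team 5/8 = 62.5%, the Infra team 6/8 = 75.0% → the Infra team
Overall: the Product team 13/150 = 8.7%, the Infra team 31/180 = 17.2% → the Infra team
The Infra team wins overall and in every ticket group — no reversal.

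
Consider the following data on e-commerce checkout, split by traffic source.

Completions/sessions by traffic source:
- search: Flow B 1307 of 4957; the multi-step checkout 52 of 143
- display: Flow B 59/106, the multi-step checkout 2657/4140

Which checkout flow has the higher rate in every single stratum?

the multi-step checkout

Search: Flow B 1307/4957 = 26.4%, the multi-step checkout 52/143 = 36.4% → the multi-step checkout
Display: Flow B 59/106 = 55.7%, the multi-step checkout 2657/4140 = 64.2% → the multi-step checkout
The multi-step checkout has the higher rate in both groups.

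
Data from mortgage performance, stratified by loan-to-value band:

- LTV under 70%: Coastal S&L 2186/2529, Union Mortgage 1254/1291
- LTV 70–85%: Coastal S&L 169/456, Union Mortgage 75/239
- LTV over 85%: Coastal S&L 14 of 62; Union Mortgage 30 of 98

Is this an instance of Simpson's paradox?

No

LTV under 70%: Coastal S&L 2186/2529 = 86.4%, Union Mortgage 1254/1291 = 97.1% → Union Mortgage
LTV 70–85%: Coastal S&L 169/456 = 37.1%, Union Mortgage 75/239 = 31.4% → Coastal S&L
LTV over 85%: Coastal S&L 14/62 = 22.6%, Union Mortgage 30/98 = 30.6% → Union Mortgage
Overall: Coastal S&L 2369/3047 = 77.7%, Union Mortgage 1359/1628 = 83.5% → Union Mortgage
Neither sweeps: Coastal S&L wins 1 of 3 groups, Union Mortgage wins 2. Union Mortgage wins overall but not every group — no Simpson reversal.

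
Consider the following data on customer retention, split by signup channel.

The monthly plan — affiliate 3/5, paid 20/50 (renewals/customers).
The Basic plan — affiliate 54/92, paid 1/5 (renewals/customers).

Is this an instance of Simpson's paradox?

Yes

Affiliate: the monthly plan 3/5 = 60.0%, the Basic plan 54/92 = 58.7% → the monthly plan
Paid: the monthly plan 20/50 = 40.0%, the Basic plan 1/5 = 20.0% → the monthly plan
Overall: the monthly plan 23/55 = 41.8%, the Basic plan 55/97 = 56.7% → the Basic plan
The monthly plan wins each signup group but the Basic plan wins overall — the comparison reverses. The monthly plan's customers skew toward paid, which has a lower base rate.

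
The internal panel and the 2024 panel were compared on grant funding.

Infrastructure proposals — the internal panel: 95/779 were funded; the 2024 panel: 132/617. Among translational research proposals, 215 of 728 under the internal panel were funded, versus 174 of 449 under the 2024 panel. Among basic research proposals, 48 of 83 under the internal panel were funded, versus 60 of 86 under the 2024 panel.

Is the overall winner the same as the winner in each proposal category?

Yes

Infrastructure: the internal panel 95/779 = 12.2%, the 2024 panel 132/617 = 21.4% → the 2024 panel
Translational research: the internal panel 215/728 = 29.5%, the 2024 panel 174/449 = 38.8% → the 2024 panel
Basic research: the internal panel 48/83 = 57.8%, the 2024 panel 60/86 = 69.8% → the 2024 panel
Overall: the internal panel 358/1590 = 22.5%, the 2024 panel 366/1152 = 31.8% → the 2024 panel
The 2024 panel wins overall and in every proposal group — no reversal.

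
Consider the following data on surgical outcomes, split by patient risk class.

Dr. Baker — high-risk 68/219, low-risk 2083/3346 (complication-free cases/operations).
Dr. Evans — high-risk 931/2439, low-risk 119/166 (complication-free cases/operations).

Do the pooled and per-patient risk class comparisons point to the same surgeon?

High-risk: Dr. Baker 68/219 = 31.1%, Dr. Evans 931/2439 = 38.2% → Dr. Evans
Low-risk: Dr. Baker 2083/3346 = 62.3%, Dr. Evans 119/166 = 71.7% → Dr. Evans
Overall: Dr. Baker 2151/3565 = 60.3%, Dr. Evans 1050/2605 = 40.3% → Dr. Baker
Dr. Evans wins each patient risk group but Dr. Baker wins overall — the comparison reverses. Dr. Evans's operations skew toward high-risk, which has a lower base rate.

No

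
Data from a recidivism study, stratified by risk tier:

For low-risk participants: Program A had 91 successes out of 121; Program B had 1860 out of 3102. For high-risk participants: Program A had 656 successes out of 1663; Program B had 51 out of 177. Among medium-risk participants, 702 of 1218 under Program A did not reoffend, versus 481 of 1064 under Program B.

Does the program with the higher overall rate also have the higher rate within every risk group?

No

Low-risk: Program A 91/121 = 75.2%, Program B 1860/3102 = 60.0% → Program A
High-risk: Program A 656/1663 = 39.4%, Program B 51/177 = 28.8% → Program A
Medium-risk: Program A 702/1218 = 57.6%, Program B 481/1064 = 45.2% → Program A
Overall: Program A 1449/3002 = 48.3%, Program B 2392/4343 = 55.1% → Program B
Program A wins each risk group but Program B wins overall — the comparison reverses. Program A's participants skew toward high-risk, which has a lower base rate.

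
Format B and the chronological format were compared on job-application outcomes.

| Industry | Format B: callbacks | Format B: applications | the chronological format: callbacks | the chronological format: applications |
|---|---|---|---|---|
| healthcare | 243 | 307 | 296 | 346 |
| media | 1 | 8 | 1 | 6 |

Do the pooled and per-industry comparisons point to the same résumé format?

Healthcare: Format B 243/307 = 79.2%, the chronological format 296/346 = 85.5% → the chronological format
Media: Format B 1/8 = 12.5%, the chronological format 1/6 = 16.7% → the chronological format
Overall: Format B 244/315 = 77.5%, the chronological format 297/352 = 84.4% → the chronological format
The chronological format wins overall and in every industry group — no reversal.

Yes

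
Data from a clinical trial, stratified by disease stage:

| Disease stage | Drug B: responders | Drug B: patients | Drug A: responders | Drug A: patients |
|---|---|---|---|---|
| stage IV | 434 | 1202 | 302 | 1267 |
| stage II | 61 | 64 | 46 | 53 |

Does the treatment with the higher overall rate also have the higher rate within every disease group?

Yes

Stage IV: Drug B 434/1202 = 36.1%, Drug A 302/1267 = 23.8% → Drug B
Stage II: Drug B 61/64 = 95.3%, Drug A 46/53 = 86.8% → Drug B
Overall: Drug B 495/1266 = 39.1%, Drug A 348/1320 = 26.4% → Drug B
Drug B wins overall and in every disease group — no reversal.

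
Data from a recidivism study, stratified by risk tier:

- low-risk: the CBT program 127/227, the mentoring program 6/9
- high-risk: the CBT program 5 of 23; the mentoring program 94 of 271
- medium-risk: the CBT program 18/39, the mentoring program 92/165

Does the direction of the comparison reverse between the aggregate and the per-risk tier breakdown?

Low-risk: the CBT program 127/227 = 55.9%, the mentoring program 6/9 = 66.7% → the mentoring program
High-risk: the CBT program 5/23 = 21.7%, the mentoring program 94/271 = 34.7% → the mentoring program
Medium-risk: the CBT program 18/39 = 46.2%, the mentoring program 92/165 = 55.8% → the mentoring program
Overall: the CBT program 150/289 = 51.9%, the mentoring program 192/445 = 43.1% → the CBT program
The mentoring program wins each risk group but the CBT program wins overall — the comparison reverses. The mentoring program's participants skew toward high-risk, which has a lower base rate.

Yes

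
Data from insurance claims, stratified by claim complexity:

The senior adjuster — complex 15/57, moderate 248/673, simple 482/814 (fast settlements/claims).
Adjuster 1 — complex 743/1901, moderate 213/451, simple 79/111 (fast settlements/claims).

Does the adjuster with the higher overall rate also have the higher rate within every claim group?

No

Complex: the senior adjuster 15/57 = 26.3%, Adjuster 1 743/1901 = 39.1% → Adjuster 1
Moderate: the senior adjuster 248/673 = 36.8%, Adjuster 1 213/451 = 47.2% → Adjuster 1
Simple: the senior adjuster 482/814 = 59.2%, Adjuster 1 79/111 = 71.2% → Adjuster 1
Overall: the senior adjuster 745/1544 = 48.3%, Adjuster 1 1035/2463 = 42.0% → the senior adjuster
Adjuster 1 wins each claim group but the senior adjuster wins overall — the comparison reverses. Adjuster 1's claims skew toward complex, which has a lower base rate.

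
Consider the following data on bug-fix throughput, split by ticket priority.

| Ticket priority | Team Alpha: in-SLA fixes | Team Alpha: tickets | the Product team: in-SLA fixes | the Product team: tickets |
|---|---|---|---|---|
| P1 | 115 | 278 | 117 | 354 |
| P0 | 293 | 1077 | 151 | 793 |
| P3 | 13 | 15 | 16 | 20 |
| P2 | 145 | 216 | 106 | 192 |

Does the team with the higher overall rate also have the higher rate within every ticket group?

Yes

P1: Team Alpha 115/278 = 41.4%, the Product team 117/354 = 33.1% → Team Alpha
P0: Team Alpha 293/1077 = 27.2%, the Product team 151/793 = 19.0% → Team Alpha
P3: Team Alpha 13/15 = 86.7%, the Product team 16/20 = 80.0% → Team Alpha
P2: Team Alpha 145/216 = 67.1%, the Product team 106/192 = 55.2% → Team Alpha
Overall: Team Alpha 566/1586 = 35.7%, the Product team 390/1359 = 28.7% → Team Alpha
Team Alpha wins overall and in every ticket group — no reversal.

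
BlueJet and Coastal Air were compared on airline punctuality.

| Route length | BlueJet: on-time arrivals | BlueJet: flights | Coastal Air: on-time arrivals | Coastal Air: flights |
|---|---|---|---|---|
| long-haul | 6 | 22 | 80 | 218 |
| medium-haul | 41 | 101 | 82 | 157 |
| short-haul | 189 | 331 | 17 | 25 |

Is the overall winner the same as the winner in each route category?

Long-haul: BlueJet 6/22 = 27.3%, Coastal Air 80/218 = 36.7% → Coastal Air
Medium-haul: BlueJet 41/101 = 40.6%, Coastal Air 82/157 = 52.2% → Coastal Air
Short-haul: BlueJet 189/331 = 57.1%, Coastal Air 17/25 = 68.0% → Coastal Air
Overall: BlueJet 236/454 = 52.0%, Coastal Air 179/400 = 44.8% → BlueJet
Coastal Air wins each route group but BlueJet wins overall — the comparison reverses. Coastal Air's flights skew toward long-haul, which has a lower base rate.

No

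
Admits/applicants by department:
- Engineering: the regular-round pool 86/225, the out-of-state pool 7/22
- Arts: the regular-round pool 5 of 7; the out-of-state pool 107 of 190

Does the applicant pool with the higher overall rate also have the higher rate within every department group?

No

Engineering: the regular-round pool 86/225 = 38.2%, the out-of-state pool 7/22 = 31.8% → the regular-round pool
Arts: the regular-round pool 5/7 = 71.4%, the out-of-state pool 107/190 = 56.3% → the regular-round pool
Overall: the regular-round pool 91/232 = 39.2%, the out-of-state pool 114/212 = 53.8% → the out-of-state pool
The regular-round pool wins each department group but the out-of-state pool wins overall — the comparison reverses. The regular-round pool's applicants skew toward Engineering, which has a lower base rate.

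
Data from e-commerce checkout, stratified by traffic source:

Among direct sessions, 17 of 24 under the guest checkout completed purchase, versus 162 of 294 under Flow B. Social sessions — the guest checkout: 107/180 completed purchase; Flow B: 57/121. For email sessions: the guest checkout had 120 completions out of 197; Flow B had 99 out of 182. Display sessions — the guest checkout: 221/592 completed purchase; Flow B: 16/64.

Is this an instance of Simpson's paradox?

Yes

Direct: the guest checkout 17/24 = 70.8%, Flow B 162/294 = 55.1% → the guest checkout
Social: the guest checkout 107/180 = 59.4%, Flow B 57/121 = 47.1% → the guest checkout
Email: the guest checkout 120/197 = 60.9%, Flow B 99/182 = 54.4% → the guest checkout
Display: the guest checkout 221/592 = 37.3%, Flow B 16/64 = 25.0% → the guest checkout
Overall: the guest checkout 465/993 = 46.8%, Flow B 334/661 = 50.5% → Flow B
The guest checkout wins each traffic group but Flow B wins overall — the comparison reverses. The guest checkout's sessions skew toward display, which has a lower base rate.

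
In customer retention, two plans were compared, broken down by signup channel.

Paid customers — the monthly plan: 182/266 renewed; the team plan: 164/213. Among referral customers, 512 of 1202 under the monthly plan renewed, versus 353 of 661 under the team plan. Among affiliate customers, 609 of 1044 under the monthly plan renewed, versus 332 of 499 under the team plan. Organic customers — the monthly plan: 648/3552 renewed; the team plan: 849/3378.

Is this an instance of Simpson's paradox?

No

Paid: the monthly plan 182/266 = 68.4%, the team plan 164/213 = 77.0% → the team plan
Referral: the monthly plan 512/1202 = 42.6%, the team plan 353/661 = 53.4% → the team plan
Affiliate: the monthly plan 609/1044 = 58.3%, the team plan 332/499 = 66.5% → the team plan
Organic: the monthly plan 648/3552 = 18.2%, the team plan 849/3378 = 25.1% → the team plan
Overall: the monthly plan 1951/6064 = 32.2%, the team plan 1698/4751 = 35.7% → the team plan
The team plan wins overall and in every signup group — no reversal.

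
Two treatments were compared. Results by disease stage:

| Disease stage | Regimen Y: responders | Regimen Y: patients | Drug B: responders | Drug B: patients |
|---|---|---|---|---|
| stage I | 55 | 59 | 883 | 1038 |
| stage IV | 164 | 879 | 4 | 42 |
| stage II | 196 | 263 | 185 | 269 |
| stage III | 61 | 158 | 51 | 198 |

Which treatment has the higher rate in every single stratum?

Regimen Y

Stage I: Regimen Y 55/59 = 93.2%, Drug B 883/1038 = 85.1% → Regimen Y
Stage IV: Regimen Y 164/879 = 18.7%, Drug B 4/42 = 9.5% → Regimen Y
Stage II: Regimen Y 196/263 = 74.5%, Drug B 185/269 = 68.8% → Regimen Y
Stage III: Regimen Y 61/158 = 38.6%, Drug B 51/198 = 25.8% → Regimen Y
Regimen Y has the higher rate in all 4 groups.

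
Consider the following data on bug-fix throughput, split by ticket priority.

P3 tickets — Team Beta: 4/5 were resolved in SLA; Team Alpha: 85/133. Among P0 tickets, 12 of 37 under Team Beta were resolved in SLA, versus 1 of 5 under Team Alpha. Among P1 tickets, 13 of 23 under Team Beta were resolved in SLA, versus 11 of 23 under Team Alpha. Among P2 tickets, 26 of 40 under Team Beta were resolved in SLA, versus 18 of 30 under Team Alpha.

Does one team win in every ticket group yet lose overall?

Yes

P3: Team Beta 4/5 = 80.0%, Team Alpha 85/133 = 63.9% → Team Beta
P0: Team Beta 12/37 = 32.4%, Team Alpha 1/5 = 20.0% → Team Beta
P1: Team Beta 13/23 = 56.5%, Team Alpha 11/23 = 47.8% → Team Beta
P2: Team Beta 26/40 = 65.0%, Team Alpha 18/30 = 60.0% → Team Beta
Overall: Team Beta 55/105 = 52.4%, Team Alpha 115/191 = 60.2% → Team Alpha
Team Beta wins each ticket group but Team Alpha wins overall — the comparison reverses. Team Beta's tickets skew toward P0, which has a lower base rate.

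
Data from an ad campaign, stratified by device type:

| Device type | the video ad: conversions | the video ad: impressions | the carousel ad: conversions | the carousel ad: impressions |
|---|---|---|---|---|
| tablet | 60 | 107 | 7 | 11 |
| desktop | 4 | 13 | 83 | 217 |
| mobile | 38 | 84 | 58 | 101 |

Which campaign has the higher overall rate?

the video ad

Tablet: the video ad 60/107 = 56.1%, the carousel ad 7/11 = 63.6% → the carousel ad
Desktop: the video ad 4/13 = 30.8%, the carousel ad 83/217 = 38.2% → the carousel ad
Mobile: the video ad 38/84 = 45.2%, the carousel ad 58/101 = 57.4% → the carousel ad
Overall: the video ad 102/204 = 50.0%, the carousel ad 148/329 = 45.0% → the video ad
(The carousel ad wins every device group but the video ad wins overall — the carousel ad's impressions skew toward the low-rate desktop group.)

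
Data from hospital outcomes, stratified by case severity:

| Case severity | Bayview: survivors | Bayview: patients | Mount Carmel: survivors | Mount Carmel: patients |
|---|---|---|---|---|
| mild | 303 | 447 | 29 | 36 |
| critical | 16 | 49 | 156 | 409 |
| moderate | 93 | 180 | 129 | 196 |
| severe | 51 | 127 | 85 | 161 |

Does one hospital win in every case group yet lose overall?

Mild: Bayview 303/447 = 67.8%, Mount Carmel 29/36 = 80.6% → Mount Carmel
Critical: Bayview 16/49 = 32.7%, Mount Carmel 156/409 = 38.1% → Mount Carmel
Moderate: Bayview 93/180 = 51.7%, Mount Carmel 129/196 = 65.8% → Mount Carmel
Severe: Bayview 51/127 = 40.2%, Mount Carmel 85/161 = 52.8% → Mount Carmel
Overall: Bayview 463/803 = 57.7%, Mount Carmel 399/802 = 49.8% → Bayview
Mount Carmel wins each case group but Bayview wins overall — the comparison reverses. Mount Carmel's patients skew toward critical, which has a lower base rate.

Yes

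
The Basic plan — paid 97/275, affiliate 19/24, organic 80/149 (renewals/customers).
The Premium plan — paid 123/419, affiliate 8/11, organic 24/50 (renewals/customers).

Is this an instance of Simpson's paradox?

No

Paid: the Basic plan 97/275 = 35.3%, the Premium plan 123/419 = 29.4% → the Basic plan
Affiliate: the Basic plan 19/24 = 79.2%, the Premium plan 8/11 = 72.7% → the Basic plan
Organic: the Basic plan 80/149 = 53.7%, the Premium plan 24/50 = 48.0% → the Basic plan
Overall: the Basic plan 196/448 = 43.8%, the Premium plan 155/480 = 32.3% → the Basic plan
The Basic plan wins overall and in every signup group — no reversal.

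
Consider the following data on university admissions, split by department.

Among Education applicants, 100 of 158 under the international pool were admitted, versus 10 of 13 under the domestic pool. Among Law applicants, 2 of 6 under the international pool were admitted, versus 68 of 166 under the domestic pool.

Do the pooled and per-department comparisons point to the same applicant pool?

No

Education: the international pool 100/158 = 63.3%, the domestic pool 10/13 = 76.9% → the domestic pool
Law: the international pool 2/6 = 33.3%, the domestic pool 68/166 = 41.0% → the domestic pool
Overall: the international pool 102/164 = 62.2%, the domestic pool 78/179 = 43.6% → the international pool
The domestic pool wins each department group but the international pool wins overall — the comparison reverses. The domestic pool's applicants skew toward Law, which has a lower base rate.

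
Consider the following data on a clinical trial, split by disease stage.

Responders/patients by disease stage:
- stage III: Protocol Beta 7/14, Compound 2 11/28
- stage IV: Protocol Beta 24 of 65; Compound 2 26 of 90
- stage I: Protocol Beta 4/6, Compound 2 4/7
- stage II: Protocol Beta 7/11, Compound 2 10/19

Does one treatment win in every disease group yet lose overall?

Stage III: Protocol Beta 7/14 = 50.0%, Compound 2 11/28 = 39.3% → Protocol Beta
Stage IV: Protocol Beta 24/65 = 36.9%, Compound 2 26/90 = 28.9% → Protocol Beta
Stage I: Protocol Beta 4/6 = 66.7%, Compound 2 4/7 = 57.1% → Protocol Beta
Stage II: Protocol Beta 7/11 = 63.6%, Compound 2 10/19 = 52.6% → Protocol Beta
Overall: Protocol Beta 42/96 = 43.8%, Compound 2 51/144 = 35.4% → Protocol Beta
Protocol Beta wins overall and in every disease group — no reversal.

No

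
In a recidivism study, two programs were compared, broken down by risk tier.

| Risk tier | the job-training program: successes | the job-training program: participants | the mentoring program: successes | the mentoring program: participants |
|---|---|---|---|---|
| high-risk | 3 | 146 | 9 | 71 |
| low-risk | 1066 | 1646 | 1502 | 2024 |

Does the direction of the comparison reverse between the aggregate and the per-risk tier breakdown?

No

High-risk: the job-training program 3/146 = 2.1%, the mentoring program 9/71 = 12.7% → the mentoring program
Low-risk: the job-training program 1066/1646 = 64.8%, the mentoring program 1502/2024 = 74.2% → the mentoring program
Overall: the job-training program 1069/1792 = 59.7%, the mentoring program 1511/2095 = 72.1% → the mentoring program
The mentoring program wins overall and in every risk group — no reversal.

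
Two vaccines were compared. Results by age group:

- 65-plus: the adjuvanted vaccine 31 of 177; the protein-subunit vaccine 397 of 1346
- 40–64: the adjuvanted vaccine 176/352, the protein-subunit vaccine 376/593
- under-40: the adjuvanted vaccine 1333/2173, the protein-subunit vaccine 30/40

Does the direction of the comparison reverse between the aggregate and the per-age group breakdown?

65-plus: the adjuvanted vaccine 31/177 = 17.5%, the protein-subunit vaccine 397/1346 = 29.5% → the protein-subunit vaccine
40–64: the adjuvanted vaccine 176/352 = 50.0%, the protein-subunit vaccine 376/593 = 63.4% → the protein-subunit vaccine
Under-40: the adjuvanted vaccine 1333/2173 = 61.3%, the protein-subunit vaccine 30/40 = 75.0% → the protein-subunit vaccine
Overall: the adjuvanted vaccine 1540/2702 = 57.0%, the protein-subunit vaccine 803/1979 = 40.6% → the adjuvanted vaccine
The protein-subunit vaccine wins each age group but the adjuvanted vaccine wins overall — the comparison reverses. The protein-subunit vaccine's recipients skew toward 65-plus, which has a lower base rate.

Yes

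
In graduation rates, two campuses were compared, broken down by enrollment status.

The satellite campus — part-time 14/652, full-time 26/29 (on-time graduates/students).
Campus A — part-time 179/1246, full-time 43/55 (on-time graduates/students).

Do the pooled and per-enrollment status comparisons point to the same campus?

No

Part-time: the satellite campus 14/652 = 2.1%, Campus A 179/1246 = 14.4% → Campus A
Full-time: the satellite campus 26/29 = 89.7%, Campus A 43/55 = 78.2% → the satellite campus
Overall: the satellite campus 40/681 = 5.9%, Campus A 222/1301 = 17.1% → Campus A
Neither sweeps: the satellite campus wins 1 of 2 groups, Campus A wins 1. Campus A wins overall but not every group — no Simpson reversal.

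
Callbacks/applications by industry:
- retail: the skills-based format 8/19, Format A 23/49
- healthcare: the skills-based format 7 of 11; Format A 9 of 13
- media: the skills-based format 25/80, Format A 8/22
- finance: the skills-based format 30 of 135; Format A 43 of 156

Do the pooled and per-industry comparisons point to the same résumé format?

Yes

Retail: the skills-based format 8/19 = 42.1%, Format A 23/49 = 46.9% → Format A
Healthcare: the skills-based format 7/11 = 63.6%, Format A 9/13 = 69.2% → Format A
Media: the skills-based format 25/80 = 31.2%, Format A 8/22 = 36.4% → Format A
Finance: the skills-based format 30/135 = 22.2%, Format A 43/156 = 27.6% → Format A
Overall: the skills-based format 70/245 = 28.6%, Format A 83/240 = 34.6% → Format A
Format A wins overall and in every industry group — no reversal.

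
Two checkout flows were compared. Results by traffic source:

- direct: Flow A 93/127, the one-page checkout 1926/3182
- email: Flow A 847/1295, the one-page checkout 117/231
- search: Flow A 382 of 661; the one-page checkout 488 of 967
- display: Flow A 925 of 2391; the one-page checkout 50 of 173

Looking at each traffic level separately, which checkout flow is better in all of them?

Direct: Flow A 93/127 = 73.2%, the one-page checkout 1926/3182 = 60.5% → Flow A
Email: Flow A 847/1295 = 65.4%, the one-page checkout 117/231 = 50.6% → Flow A
Search: Flow A 382/661 = 57.8%, the one-page checkout 488/967 = 50.5% → Flow A
Display: Flow A 925/2391 = 38.7%, the one-page checkout 50/173 = 28.9% → Flow A
Flow A has the higher rate in all 4 groups.

Flow A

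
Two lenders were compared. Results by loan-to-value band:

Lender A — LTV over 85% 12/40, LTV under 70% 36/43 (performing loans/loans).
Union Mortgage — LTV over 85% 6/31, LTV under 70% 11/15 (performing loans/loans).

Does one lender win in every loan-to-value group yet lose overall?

LTV over 85%: Lender A 12/40 = 30.0%, Union Mortgage 6/31 = 19.4% → Lender A
LTV under 70%: Lender A 36/43 = 83.7%, Union Mortgage 11/15 = 73.3% → Lender A
Overall: Lender A 48/83 = 57.8%, Union Mortgage 17/46 = 37.0% → Lender A
Lender A wins overall and in every loan-to-value group — no reversal.

No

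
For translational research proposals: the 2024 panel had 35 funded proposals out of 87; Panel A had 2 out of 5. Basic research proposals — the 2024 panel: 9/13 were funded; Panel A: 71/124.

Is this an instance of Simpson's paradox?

Yes

Translational research: the 2024 panel 35/87 = 40.2%, Panel A 2/5 = 40.0% → the 2024 panel
Basic research: the 2024 panel 9/13 = 69.2%, Panel A 71/124 = 57.3% → the 2024 panel
Overall: the 2024 panel 44/100 = 44.0%, Panel A 73/129 = 56.6% → Panel A
The 2024 panel wins each proposal group but Panel A wins overall — the comparison reverses. The 2024 panel's proposals skew toward translational research, which has a lower base rate.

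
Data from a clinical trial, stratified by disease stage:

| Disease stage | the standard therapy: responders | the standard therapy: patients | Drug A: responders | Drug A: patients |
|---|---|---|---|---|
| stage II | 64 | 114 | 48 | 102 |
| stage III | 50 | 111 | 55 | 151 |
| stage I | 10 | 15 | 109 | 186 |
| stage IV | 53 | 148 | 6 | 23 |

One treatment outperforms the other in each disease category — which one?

Stage II: the standard therapy 64/114 = 56.1%, Drug A 48/102 = 47.1% → the standard therapy
Stage III: the standard therapy 50/111 = 45.0%, Drug A 55/151 = 36.4% → the standard therapy
Stage I: the standard therapy 10/15 = 66.7%, Drug A 109/186 = 58.6% → the standard therapy
Stage IV: the standard therapy 53/148 = 35.8%, Drug A 6/23 = 26.1% → the standard therapy
The standard therapy has the higher rate in all 4 groups.

the standard therapy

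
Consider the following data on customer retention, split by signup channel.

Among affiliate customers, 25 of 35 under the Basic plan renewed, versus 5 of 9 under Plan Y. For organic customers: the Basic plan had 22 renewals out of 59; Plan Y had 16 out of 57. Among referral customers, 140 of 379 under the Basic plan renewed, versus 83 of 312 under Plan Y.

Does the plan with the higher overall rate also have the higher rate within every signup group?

Yes

Affiliate: the Basic plan 25/35 = 71.4%, Plan Y 5/9 = 55.6% → the Basic plan
Organic: the Basic plan 22/59 = 37.3%, Plan Y 16/57 = 28.1% → the Basic plan
Referral: the Basic plan 140/379 = 36.9%, Plan Y 83/312 = 26.6% → the Basic plan
Overall: the Basic plan 187/473 = 39.5%, Plan Y 104/378 = 27.5% → the Basic plan
The Basic plan wins overall and in every signup group — no reversal.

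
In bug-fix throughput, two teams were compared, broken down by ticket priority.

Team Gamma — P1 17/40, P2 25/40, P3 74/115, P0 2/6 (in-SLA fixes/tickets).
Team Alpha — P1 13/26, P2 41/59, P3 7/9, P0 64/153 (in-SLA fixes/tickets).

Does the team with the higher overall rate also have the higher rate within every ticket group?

P1: Team Gamma 17/40 = 42.5%, Team Alpha 13/26 = 50.0% → Team Alpha
P2: Team Gamma 25/40 = 62.5%, Team Alpha 41/59 = 69.5% → Team Alpha
P3: Team Gamma 74/115 = 64.3%, Team Alpha 7/9 = 77.8% → Team Alpha
P0: Team Gamma 2/6 = 33.3%, Team Alpha 64/153 = 41.8% → Team Alpha
Overall: Team Gamma 118/201 = 58.7%, Team Alpha 125/247 = 50.6% → Team Gamma
Team Alpha wins each ticket group but Team Gamma wins overall — the comparison reverses. Team Alpha's tickets skew toward P0, which has a lower base rate.

No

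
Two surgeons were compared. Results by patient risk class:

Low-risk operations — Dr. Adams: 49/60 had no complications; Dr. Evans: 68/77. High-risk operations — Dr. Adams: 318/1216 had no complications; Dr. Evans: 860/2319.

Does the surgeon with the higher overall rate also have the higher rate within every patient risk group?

Yes

Low-risk: Dr. Adams 49/60 = 81.7%, Dr. Evans 68/77 = 88.3% → Dr. Evans
High-risk: Dr. Adams 318/1216 = 26.2%, Dr. Evans 860/2319 = 37.1% → Dr. Evans
Overall: Dr. Adams 367/1276 = 28.8%, Dr. Evans 928/2396 = 38.7% → Dr. Evans
Dr. Evans wins overall and in every patient risk group — no reversal.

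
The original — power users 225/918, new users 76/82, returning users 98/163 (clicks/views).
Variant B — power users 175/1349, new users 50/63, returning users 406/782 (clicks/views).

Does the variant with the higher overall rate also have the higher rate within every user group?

Power users: the original 225/918 = 24.5%, Variant B 175/1349 = 13.0% → the original
New users: the original 76/82 = 92.7%, Variant B 50/63 = 79.4% → the original
Returning users: the original 98/163 = 60.1%, Variant B 406/782 = 51.9% → the original
Overall: the original 399/1163 = 34.3%, Variant B 631/2194 = 28.8% → the original
The original wins overall and in every user group — no reversal.

Yes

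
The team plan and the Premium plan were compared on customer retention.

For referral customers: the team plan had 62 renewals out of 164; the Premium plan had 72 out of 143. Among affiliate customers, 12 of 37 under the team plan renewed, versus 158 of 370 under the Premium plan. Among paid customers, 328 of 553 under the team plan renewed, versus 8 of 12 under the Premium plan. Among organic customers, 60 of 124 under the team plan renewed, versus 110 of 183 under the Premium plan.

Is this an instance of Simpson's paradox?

Referral: the team plan 62/164 = 37.8%, the Premium plan 72/143 = 50.3% → the Premium plan
Affiliate: the team plan 12/37 = 32.4%, the Premium plan 158/370 = 42.7% → the Premium plan
Paid: the team plan 328/553 = 59.3%, the Premium plan 8/12 = 66.7% → the Premium plan
Organic: the team plan 60/124 = 48.4%, the Premium plan 110/183 = 60.1% → the Premium plan
Overall: the team plan 462/878 = 52.6%, the Premium plan 348/708 = 49.2% → the team plan
The Premium plan wins each signup group but the team plan wins overall — the comparison reverses. The Premium plan's customers skew toward affiliate, which has a lower base rate.

Yes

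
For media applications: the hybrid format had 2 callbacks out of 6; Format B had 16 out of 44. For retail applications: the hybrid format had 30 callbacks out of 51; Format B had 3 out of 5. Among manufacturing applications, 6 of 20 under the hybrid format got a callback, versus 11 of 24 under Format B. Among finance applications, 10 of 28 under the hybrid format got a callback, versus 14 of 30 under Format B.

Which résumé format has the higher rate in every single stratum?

Format B

Media: the hybrid format 2/6 = 33.3%, Format B 16/44 = 36.4% → Format B
Retail: the hybrid format 30/51 = 58.8%, Format B 3/5 = 60.0% → Format B
Manufacturing: the hybrid format 6/20 = 30.0%, Format B 11/24 = 45.8% → Format B
Finance: the hybrid format 10/28 = 35.7%, Format B 14/30 = 46.7% → Format B
Format B has the higher rate in all 4 groups.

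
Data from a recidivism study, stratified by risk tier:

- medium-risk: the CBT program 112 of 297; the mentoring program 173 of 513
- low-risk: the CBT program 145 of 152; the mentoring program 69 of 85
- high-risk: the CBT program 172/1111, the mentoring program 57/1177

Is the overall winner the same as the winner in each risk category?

Medium-risk: the CBT program 112/297 = 37.7%, the mentoring program 173/513 = 33.7% → the CBT program
Low-risk: the CBT program 145/152 = 95.4%, the mentoring program 69/85 = 81.2% → the CBT program
High-risk: the CBT program 172/1111 = 15.5%, the mentoring program 57/1177 = 4.8% → the CBT program
Overall: the CBT program 429/1560 = 27.5%, the mentoring program 299/1775 = 16.8% → the CBT program
The CBT program wins overall and in every risk group — no reversal.

Yes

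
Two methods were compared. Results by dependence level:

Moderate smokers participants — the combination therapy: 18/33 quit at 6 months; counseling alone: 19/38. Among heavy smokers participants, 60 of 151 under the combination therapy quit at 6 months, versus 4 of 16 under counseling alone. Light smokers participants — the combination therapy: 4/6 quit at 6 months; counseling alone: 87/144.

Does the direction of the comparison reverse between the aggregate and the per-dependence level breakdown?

Yes

Moderate smokers: the combination therapy 18/33 = 54.5%, counseling alone 19/38 = 50.0% → the combination therapy
Heavy smokers: the combination therapy 60/151 = 39.7%, counseling alone 4/16 = 25.0% → the combination therapy
Light smokers: the combination therapy 4/6 = 66.7%, counseling alone 87/144 = 60.4% → the combination therapy
Overall: the combination therapy 82/190 = 43.2%, counseling alone 110/198 = 55.6% → counseling alone
The combination therapy wins each dependence group but counseling alone wins overall — the comparison reverses. The combination therapy's participants skew toward heavy smokers, which has a lower base rate.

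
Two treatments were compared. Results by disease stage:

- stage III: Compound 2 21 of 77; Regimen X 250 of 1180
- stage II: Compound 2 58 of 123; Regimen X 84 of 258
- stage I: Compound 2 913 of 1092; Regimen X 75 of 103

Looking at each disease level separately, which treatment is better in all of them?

Compound 2

Stage III: Compound 2 21/77 = 27.3%, Regimen X 250/1180 = 21.2% → Compound 2
Stage II: Compound 2 58/123 = 47.2%, Regimen X 84/258 = 32.6% → Compound 2
Stage I: Compound 2 913/1092 = 83.6%, Regimen X 75/103 = 72.8% → Compound 2
Compound 2 has the higher rate in all 3 groups.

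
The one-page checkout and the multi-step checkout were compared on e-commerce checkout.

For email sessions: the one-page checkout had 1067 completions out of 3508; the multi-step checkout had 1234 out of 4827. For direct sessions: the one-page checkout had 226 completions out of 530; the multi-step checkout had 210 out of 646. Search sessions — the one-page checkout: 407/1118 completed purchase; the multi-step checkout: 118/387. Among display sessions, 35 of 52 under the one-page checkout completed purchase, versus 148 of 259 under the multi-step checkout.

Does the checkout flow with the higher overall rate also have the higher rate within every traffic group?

Email: the one-page checkout 1067/3508 = 30.4%, the multi-step checkout 1234/4827 = 25.6% → the one-page checkout
Direct: the one-page checkout 226/530 = 42.6%, the multi-step checkout 210/646 = 32.5% → the one-page checkout
Search: the one-page checkout 407/1118 = 36.4%, the multi-step checkout 118/387 = 30.5% → the one-page checkout
Display: the one-page checkout 35/52 = 67.3%, the multi-step checkout 148/259 = 57.1% → the one-page checkout
Overall: the one-page checkout 1735/5208 = 33.3%, the multi-step checkout 1710/6119 = 27.9% → the one-page checkout
The one-page checkout wins overall and in every traffic group — no reversal.

Yes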